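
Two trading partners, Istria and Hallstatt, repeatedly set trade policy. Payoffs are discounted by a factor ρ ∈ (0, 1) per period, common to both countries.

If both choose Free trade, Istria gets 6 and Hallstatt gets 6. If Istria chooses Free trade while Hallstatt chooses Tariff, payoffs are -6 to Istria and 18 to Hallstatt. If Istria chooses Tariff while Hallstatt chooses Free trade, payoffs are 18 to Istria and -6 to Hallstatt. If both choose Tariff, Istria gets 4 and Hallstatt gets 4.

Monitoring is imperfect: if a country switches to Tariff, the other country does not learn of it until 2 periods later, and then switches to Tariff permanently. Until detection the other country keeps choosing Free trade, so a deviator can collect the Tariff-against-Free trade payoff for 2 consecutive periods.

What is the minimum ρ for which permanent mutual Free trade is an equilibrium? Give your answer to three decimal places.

A deviator earns 18 for 2 periods, then 4 forever; cooperating earns 6 forever. Multiplying the IC by (1−ρ):
6 ≥ 18(1−ρ^2) + 4ρ^2, so 14·ρ^2 ≥ 12 and ρ^2 ≥ 6/7.
ρ ≥ (6/7)^(1/2) ≈ 0.926.

0.926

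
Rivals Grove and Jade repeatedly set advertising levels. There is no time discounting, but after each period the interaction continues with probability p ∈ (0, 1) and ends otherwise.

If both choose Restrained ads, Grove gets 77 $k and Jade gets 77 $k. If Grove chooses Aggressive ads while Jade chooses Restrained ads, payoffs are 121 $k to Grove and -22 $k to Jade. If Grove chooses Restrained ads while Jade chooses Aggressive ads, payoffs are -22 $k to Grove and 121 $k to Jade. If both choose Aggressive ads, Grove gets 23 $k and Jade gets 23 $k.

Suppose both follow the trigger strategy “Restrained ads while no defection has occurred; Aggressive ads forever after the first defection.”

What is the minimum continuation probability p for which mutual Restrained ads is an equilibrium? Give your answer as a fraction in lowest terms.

22/49

With no time discounting, the continuation probability p plays the role of the discount factor.
Grim-trigger IC: 77/(1−p) ≥ 121 + 23p/(1−p) ⇒ p ≥ (121−77)/(121−23) = 22/49.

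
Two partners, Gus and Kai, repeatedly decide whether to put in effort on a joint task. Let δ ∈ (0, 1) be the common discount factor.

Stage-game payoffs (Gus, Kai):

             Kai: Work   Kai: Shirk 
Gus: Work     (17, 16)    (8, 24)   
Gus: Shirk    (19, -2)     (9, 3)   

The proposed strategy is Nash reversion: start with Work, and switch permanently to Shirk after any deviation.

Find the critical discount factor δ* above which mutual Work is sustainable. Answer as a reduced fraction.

Gus's threshold: (19−17)/(19−9) = 1/5.
Kai's threshold: (24−16)/(24−3) = 8/21.
1/5 < 8/21, so Kai binds and δ* = 8/21.

8/21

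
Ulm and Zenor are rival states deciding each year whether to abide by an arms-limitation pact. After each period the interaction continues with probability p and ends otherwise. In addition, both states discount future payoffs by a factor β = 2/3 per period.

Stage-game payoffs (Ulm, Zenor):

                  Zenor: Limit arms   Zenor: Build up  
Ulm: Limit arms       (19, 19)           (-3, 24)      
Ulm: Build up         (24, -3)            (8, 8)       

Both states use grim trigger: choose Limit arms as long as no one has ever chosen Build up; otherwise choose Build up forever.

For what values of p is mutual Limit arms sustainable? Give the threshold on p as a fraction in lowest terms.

With continuation probability p and discount β, the effective per-period discount factor is βp.
Grim-trigger IC: βp ≥ (24−19)/(24−8) = 5/16.
So p ≥ (5/16)/(2/3) = 15/32.

15/32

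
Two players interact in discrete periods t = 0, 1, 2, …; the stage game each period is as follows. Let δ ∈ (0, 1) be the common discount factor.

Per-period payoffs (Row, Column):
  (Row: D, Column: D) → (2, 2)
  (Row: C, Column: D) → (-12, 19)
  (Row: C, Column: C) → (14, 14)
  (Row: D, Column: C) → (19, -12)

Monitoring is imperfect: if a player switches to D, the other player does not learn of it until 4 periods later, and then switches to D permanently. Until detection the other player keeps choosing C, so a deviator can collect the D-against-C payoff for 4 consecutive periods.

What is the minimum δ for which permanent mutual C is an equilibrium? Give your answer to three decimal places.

0.736

Deviating for the 4 undetected periods gains 19−14 = 5 per period over cooperation, then loses 14−2 = 12 per period forever once punishment starts.
Gain: 5(1 + δ + … + δ^3); loss: 12·δ^4/(1−δ).
No profitable deviation ⇔ 5(1−δ^4) ≤ 12·δ^4, i.e. δ^4 ≥ 5/(5+12) = 5/17.
Hence δ ≥ (5/17)^(1/4) ≈ 0.736.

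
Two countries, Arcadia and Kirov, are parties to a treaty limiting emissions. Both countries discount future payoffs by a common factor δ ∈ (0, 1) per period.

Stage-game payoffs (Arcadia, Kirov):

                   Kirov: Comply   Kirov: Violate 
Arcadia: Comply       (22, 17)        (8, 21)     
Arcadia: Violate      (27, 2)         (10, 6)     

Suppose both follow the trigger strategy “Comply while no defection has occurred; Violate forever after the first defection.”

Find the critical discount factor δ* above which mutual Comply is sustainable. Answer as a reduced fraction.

For Arcadia: deviation gain 27−22 = 5, per-period punishment loss 22−10 = 12. IC gives δ ≥ 5/17.
For Kirov: gain 4, loss 11 per period, so δ ≥ 4/15.
The tighter constraint is Arcadia's, so cooperation needs δ ≥ 5/17.

5/17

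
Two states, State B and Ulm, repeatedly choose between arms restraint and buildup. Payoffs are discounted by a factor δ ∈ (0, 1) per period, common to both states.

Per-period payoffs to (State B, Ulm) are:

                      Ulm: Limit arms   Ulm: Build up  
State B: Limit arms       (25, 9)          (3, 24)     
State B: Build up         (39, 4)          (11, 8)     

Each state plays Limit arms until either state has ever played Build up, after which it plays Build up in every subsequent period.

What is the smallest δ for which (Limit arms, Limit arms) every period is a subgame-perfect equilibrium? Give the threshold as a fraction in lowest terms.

For State B: deviation gain 39−25 = 14, per-period punishment loss 25−11 = 14. IC gives δ ≥ 14/28 = 1/2.
For Ulm: gain 15, loss 1 per period, so δ ≥ 15/16.
The tighter constraint is Ulm's, so cooperation needs δ ≥ 15/16.

15/16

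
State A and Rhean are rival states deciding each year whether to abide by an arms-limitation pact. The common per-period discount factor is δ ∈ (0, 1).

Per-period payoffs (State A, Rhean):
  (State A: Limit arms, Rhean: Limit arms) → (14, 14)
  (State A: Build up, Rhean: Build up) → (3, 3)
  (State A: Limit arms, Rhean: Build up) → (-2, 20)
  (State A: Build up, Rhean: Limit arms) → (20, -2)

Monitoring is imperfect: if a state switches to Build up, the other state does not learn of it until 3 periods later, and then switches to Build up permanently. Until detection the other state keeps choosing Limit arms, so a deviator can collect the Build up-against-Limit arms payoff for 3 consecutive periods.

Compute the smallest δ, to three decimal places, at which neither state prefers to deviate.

0.707

The best deviation is to choose Build up for all 3 undetected periods, earning 20 each, then 3 forever once detected.
Deviation value: 20(1−δ^3)/(1−δ) + 3δ^3/(1−δ); cooperation value: 14/(1−δ).
IC: 14 ≥ 20(1−δ^3) + 3δ^3 = 20 − 17δ^3.
So δ^3 ≥ 6/17, giving δ ≥ (6/17)^(1/3) ≈ 0.707.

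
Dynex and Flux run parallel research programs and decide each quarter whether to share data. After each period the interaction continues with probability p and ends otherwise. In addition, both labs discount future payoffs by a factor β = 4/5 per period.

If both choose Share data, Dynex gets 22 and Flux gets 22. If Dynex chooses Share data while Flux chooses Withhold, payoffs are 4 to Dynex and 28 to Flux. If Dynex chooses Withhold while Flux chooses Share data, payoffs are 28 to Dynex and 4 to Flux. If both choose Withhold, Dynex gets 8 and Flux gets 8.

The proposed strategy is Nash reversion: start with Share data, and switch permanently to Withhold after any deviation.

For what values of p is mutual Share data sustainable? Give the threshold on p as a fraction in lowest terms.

3/8

With continuation probability p and discount β, the effective per-period discount factor is βp.
Grim-trigger IC: βp ≥ (28−22)/(28−8) = 3/10.
So p ≥ (3/10)/(4/5) = 3/8.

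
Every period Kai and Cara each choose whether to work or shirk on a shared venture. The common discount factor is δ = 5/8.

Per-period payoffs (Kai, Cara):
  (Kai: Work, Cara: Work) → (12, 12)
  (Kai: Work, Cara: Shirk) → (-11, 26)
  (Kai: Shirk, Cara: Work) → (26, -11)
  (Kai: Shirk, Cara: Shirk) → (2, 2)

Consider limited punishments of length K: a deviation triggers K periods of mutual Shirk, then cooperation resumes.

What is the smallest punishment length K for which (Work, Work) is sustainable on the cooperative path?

4

IC: δ(1−δ^K)/(1−δ) ≥ (26−12)/(12−2) = 7/5.
With δ = 5/8: need 1 − δ^K ≥ 7/5·(1−5/8)/(5/8), i.e. δ^K ≤ 0.1600.
Since (5/8)^3 = 0.2441 and (5/8)^4 = 0.1526, the smallest such K is 4.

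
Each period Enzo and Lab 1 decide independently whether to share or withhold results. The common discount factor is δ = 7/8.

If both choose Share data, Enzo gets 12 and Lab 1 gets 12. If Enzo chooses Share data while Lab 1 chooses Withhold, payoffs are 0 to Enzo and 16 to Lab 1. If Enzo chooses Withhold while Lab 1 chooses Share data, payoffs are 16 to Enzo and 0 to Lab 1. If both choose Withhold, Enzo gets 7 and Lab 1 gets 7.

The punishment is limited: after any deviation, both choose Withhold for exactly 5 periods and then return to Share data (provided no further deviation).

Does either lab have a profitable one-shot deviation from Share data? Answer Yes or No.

No

Comparing payoff streams over the 6 periods until play realigns: cooperate → 12(1+δ+…+δ^5); deviate → 16 + 7(δ+…+δ^5).
Cooperation is sustained iff (12−7)(δ+…+δ^5) ≥ 16−12.
δ+…+δ^5 = 7/8·(1−(7/8)^5)/(1−7/8) = 3.4096, and (16−12)/(12−7) = 0.8000.
3.4096 ≥ 0.8000, so cooperation is sustainable.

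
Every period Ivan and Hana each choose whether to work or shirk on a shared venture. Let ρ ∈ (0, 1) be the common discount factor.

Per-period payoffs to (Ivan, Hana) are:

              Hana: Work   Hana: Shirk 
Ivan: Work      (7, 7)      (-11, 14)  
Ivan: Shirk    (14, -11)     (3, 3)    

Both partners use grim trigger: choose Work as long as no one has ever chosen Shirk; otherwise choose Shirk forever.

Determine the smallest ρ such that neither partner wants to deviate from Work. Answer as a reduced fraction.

7/11

One-period gain from deviating is 14 − 7 = 7. The loss is 7 − 3 = 4 in every subsequent period, with present value 4·ρ/(1−ρ).
Deviation is unprofitable when 4·ρ/(1−ρ) ≥ 7, i.e. ρ/(1−ρ) ≥ 7/4.
Equivalently ρ ≥ 7/(7+4) = 7/11.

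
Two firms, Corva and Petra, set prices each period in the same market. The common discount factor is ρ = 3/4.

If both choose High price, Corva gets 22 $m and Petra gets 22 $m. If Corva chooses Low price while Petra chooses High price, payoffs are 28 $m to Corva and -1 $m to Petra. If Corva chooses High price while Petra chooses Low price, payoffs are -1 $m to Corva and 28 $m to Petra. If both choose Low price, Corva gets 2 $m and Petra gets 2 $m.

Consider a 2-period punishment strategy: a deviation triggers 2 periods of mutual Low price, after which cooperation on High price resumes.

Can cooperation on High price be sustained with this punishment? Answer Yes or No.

IC: ρ+…+ρ^2 ≥ (28−22)/(22−2) = 3/10.
At ρ = 3/4: partial sum = 1.3125 ≥ 0.3000. Cooperation sustainable.

Yes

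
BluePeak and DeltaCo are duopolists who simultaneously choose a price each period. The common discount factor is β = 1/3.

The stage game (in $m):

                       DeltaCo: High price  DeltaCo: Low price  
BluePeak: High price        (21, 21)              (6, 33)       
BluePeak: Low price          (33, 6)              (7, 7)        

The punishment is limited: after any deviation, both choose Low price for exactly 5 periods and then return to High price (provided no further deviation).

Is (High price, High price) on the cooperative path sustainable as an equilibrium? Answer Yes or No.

No

A one-shot deviation gives 33 now, then 7 for 5 periods, then back to 21.
Gain from deviating: (33−21) today; loss: (21−7) in each of the next 5 periods.
No-deviation condition: (21−7)(β+…+β^5) ≥ 33−21, i.e. β+…+β^5 ≥ 6/7.
At β = 1/3: β+…+β^5 = 0.4979 < 0.8571.
So cooperation is not sustainable.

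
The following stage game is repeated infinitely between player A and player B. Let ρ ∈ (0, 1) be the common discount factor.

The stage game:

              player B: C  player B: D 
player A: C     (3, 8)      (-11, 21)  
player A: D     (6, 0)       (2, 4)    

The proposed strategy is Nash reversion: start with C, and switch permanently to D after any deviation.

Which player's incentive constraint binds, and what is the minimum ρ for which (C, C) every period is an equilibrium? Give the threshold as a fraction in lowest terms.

player B; ρ ≥ 13/17

For player A: deviation gain 6−3 = 3, per-period punishment loss 3−2 = 1. IC gives ρ ≥ 3/4.
For player B: gain 13, loss 4 per period, so ρ ≥ 13/17.
The tighter constraint is player B's, so cooperation needs ρ ≥ 13/17.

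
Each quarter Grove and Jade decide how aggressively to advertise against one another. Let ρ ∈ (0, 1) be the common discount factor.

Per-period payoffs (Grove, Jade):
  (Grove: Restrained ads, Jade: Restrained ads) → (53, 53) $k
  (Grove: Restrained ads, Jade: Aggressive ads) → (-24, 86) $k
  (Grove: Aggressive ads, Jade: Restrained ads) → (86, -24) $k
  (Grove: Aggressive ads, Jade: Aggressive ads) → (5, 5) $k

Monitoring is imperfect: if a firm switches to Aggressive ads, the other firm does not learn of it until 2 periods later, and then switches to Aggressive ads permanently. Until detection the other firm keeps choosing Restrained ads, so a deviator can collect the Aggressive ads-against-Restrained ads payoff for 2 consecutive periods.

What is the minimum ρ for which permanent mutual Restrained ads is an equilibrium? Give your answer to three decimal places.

0.638

A deviator earns 86 for 2 periods, then 5 forever; cooperating earns 53 forever. Multiplying the IC by (1−ρ):
53 ≥ 86(1−ρ^2) + 5ρ^2, so 81·ρ^2 ≥ 33 and ρ^2 ≥ 11/27.
ρ ≥ (11/27)^(1/2) ≈ 0.638.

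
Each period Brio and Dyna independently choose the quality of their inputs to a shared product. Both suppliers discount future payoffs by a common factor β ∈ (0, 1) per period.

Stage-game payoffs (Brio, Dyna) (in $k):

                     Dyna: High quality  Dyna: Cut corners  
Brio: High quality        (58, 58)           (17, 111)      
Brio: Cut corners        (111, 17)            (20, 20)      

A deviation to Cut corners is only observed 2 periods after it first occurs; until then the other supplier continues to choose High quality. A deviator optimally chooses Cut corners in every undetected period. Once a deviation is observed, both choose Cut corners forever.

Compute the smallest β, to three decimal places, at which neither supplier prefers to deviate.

0.763

A deviator earns 111 for 2 periods, then 20 forever; cooperating earns 58 forever. Multiplying the IC by (1−β):
58 ≥ 111(1−β^2) + 20β^2, so 91·β^2 ≥ 53 and β^2 ≥ 53/91.
β ≥ (53/91)^(1/2) ≈ 0.763.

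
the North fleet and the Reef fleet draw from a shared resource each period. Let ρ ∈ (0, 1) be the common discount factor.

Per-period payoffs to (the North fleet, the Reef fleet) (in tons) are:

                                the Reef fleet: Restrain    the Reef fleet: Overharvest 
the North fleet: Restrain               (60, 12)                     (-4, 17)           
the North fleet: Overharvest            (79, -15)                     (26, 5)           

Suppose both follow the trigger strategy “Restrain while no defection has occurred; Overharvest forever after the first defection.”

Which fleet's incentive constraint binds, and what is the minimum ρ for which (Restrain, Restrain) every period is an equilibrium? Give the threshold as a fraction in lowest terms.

the Reef fleet; ρ ≥ 5/12

For the North fleet: deviation gain 79−60 = 19, per-period punishment loss 60−26 = 34. IC gives ρ ≥ 19/53.
For the Reef fleet: gain 5, loss 7 per period, so ρ ≥ 5/12.
The tighter constraint is the Reef fleet's, so cooperation needs ρ ≥ 5/12.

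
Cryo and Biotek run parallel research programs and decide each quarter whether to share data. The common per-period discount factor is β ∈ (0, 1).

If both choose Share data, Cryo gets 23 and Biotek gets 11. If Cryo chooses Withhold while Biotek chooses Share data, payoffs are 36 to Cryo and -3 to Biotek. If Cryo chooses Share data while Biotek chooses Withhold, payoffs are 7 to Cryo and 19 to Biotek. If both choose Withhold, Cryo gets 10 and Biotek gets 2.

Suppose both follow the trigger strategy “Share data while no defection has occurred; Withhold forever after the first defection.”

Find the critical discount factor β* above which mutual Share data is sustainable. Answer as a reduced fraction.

For Cryo: deviation gain 36−23 = 13, per-period punishment loss 23−10 = 13. IC gives β ≥ 13/26 = 1/2.
For Biotek: gain 8, loss 9 per period, so β ≥ 8/17.
The tighter constraint is Cryo's, so cooperation needs β ≥ 1/2.

1/2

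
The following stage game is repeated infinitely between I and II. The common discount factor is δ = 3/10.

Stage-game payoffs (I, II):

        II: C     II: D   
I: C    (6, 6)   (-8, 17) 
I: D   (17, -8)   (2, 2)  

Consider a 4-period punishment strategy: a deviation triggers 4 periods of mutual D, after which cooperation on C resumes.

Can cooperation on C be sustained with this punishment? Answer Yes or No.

A one-shot deviation gives 17 now, then 2 for 4 periods, then back to 6.
Gain from deviating: (17−6) today; loss: (6−2) in each of the next 4 periods.
No-deviation condition: (6−2)(δ+…+δ^4) ≥ 17−6, i.e. δ+…+δ^4 ≥ 11/4.
At δ = 3/10: δ+…+δ^4 = 0.4251 < 2.7500.
So cooperation is not sustainable.

No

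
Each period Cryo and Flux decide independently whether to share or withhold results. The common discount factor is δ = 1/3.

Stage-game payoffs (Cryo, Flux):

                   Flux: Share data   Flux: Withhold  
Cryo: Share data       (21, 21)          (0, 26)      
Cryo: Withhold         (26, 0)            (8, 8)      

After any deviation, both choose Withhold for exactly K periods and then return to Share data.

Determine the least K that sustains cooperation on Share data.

Need Σ_{k=1}^{K} δ^k ≥ (26−21)/(21−8) = 0.3846 at δ = 1/3.
At K = 1 the sum is 0.3333 < 0.3846; at K = 2 it is 0.4444 ≥ 0.3846.
So the minimum punishment length is K = 2.

2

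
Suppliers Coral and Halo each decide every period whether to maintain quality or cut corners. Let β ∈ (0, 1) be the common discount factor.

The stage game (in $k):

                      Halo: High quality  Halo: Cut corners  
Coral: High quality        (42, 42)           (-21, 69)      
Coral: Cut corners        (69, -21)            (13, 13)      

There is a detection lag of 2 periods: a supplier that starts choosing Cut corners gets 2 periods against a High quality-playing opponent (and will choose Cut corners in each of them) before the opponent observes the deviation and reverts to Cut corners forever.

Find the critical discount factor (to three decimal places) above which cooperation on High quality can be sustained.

0.694

A deviator earns 69 for 2 periods, then 13 forever; cooperating earns 42 forever. Multiplying the IC by (1−β):
42 ≥ 69(1−β^2) + 13β^2, so 56·β^2 ≥ 27 and β^2 ≥ 27/56.
β ≥ (27/56)^(1/2) ≈ 0.694.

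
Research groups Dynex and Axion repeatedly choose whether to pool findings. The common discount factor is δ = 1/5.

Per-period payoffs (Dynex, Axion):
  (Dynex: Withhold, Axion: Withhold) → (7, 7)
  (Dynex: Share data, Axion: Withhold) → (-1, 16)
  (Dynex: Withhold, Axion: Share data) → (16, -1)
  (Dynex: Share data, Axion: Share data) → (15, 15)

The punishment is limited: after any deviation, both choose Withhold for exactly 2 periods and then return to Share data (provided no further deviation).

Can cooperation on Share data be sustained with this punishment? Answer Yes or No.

Yes

Comparing payoff streams over the 3 periods until play realigns: cooperate → 15(1+δ+…+δ^2); deviate → 16 + 7(δ+…+δ^2).
Cooperation is sustained iff (15−7)(δ+…+δ^2) ≥ 16−15.
δ+…+δ^2 = 1/5·(1−(1/5)^2)/(1−1/5) = 0.2400, and (16−15)/(15−7) = 0.1250.
0.2400 ≥ 0.1250, so cooperation is sustainable.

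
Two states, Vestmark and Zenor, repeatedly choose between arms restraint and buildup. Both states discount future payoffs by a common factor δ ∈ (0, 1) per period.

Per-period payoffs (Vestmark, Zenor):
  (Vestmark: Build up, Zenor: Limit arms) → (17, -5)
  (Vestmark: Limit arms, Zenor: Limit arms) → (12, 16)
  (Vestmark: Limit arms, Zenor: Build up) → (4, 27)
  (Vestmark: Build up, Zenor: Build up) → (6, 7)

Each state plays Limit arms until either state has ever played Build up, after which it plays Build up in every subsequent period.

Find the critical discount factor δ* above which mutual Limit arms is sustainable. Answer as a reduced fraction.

For Vestmark: deviation gain 17−12 = 5, per-period punishment loss 12−6 = 6. IC gives δ ≥ 5/11.
For Zenor: gain 11, loss 9 per period, so δ ≥ 11/20.
The tighter constraint is Zenor's, so cooperation needs δ ≥ 11/20.

11/20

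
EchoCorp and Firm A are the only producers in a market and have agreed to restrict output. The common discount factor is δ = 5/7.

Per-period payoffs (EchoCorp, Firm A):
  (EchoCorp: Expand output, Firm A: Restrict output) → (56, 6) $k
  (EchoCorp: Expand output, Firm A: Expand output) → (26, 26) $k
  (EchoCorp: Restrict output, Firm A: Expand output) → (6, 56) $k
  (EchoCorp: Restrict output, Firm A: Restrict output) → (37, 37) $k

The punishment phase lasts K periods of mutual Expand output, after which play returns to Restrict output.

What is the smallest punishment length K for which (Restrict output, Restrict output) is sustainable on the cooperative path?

4

Need Σ_{k=1}^{K} δ^k ≥ (56−37)/(37−26) = 1.7273 at δ = 5/7.
At K = 3 the sum is 1.5889 < 1.7273; at K = 4 it is 1.8492 ≥ 1.7273.
So the minimum punishment length is K = 4.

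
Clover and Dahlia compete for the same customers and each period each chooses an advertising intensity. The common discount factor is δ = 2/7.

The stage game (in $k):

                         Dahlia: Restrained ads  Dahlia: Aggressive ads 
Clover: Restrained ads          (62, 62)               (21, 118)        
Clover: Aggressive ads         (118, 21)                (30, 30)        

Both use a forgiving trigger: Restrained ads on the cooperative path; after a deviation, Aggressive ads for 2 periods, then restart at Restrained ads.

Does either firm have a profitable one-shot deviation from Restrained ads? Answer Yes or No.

Yes

A one-shot deviation gives 118 now, then 30 for 2 periods, then back to 62.
Gain from deviating: (118−62) today; loss: (62−30) in each of the next 2 periods.
No-deviation condition: (62−30)(δ+…+δ^2) ≥ 118−62, i.e. δ+…+δ^2 ≥ 7/4.
At δ = 2/7: δ+…+δ^2 = 0.3673 < 1.7500.
So cooperation is not sustainable.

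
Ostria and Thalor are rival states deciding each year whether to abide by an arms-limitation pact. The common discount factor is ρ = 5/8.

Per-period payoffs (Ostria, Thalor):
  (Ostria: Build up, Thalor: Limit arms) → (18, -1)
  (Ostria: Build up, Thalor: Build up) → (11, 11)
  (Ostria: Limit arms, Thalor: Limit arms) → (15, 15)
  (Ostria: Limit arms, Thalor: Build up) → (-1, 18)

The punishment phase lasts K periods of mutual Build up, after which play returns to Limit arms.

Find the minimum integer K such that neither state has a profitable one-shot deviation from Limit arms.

2

IC: ρ(1−ρ^K)/(1−ρ) ≥ (18−15)/(15−11) = 3/4.
With ρ = 5/8: need 1 − ρ^K ≥ 3/4·(1−5/8)/(5/8), i.e. ρ^K ≤ 0.5500.
Since (5/8)^1 = 0.6250 and (5/8)^2 = 0.3906, the smallest such K is 2.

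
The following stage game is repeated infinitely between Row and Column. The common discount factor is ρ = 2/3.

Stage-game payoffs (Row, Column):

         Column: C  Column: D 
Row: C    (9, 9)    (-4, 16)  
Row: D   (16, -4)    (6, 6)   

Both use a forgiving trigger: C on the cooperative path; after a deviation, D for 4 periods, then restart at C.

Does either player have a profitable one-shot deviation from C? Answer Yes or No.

IC: ρ+…+ρ^4 ≥ (16−9)/(9−6) = 7/3.
At ρ = 2/3: partial sum = 1.6049 < 2.3333. Cooperation not sustainable.

Yes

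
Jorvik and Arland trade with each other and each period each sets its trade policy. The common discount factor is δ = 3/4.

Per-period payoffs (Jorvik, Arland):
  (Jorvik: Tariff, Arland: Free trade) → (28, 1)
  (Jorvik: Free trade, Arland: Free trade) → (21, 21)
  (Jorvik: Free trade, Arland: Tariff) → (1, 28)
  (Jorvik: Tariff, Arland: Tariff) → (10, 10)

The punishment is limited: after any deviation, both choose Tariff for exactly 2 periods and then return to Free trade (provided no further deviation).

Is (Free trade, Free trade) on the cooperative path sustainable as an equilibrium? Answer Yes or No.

Yes

A one-shot deviation gives 28 now, then 10 for 2 periods, then back to 21.
Gain from deviating: (28−21) today; loss: (21−10) in each of the next 2 periods.
No-deviation condition: (21−10)(δ+…+δ^2) ≥ 28−21, i.e. δ+…+δ^2 ≥ 7/11.
At δ = 3/4: δ+…+δ^2 = 1.3125 ≥ 0.6364.
So cooperation is sustainable.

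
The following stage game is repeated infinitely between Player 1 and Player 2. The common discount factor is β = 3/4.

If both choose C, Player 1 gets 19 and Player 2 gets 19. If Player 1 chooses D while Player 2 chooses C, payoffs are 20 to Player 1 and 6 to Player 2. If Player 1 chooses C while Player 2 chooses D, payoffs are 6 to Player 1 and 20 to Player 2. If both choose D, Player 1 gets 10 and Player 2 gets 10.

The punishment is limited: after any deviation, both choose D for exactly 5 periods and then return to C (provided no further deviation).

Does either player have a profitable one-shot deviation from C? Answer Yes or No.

No

A one-shot deviation gives 20 now, then 10 for 5 periods, then back to 19.
Gain from deviating: (20−19) today; loss: (19−10) in each of the next 5 periods.
No-deviation condition: (19−10)(β+…+β^5) ≥ 20−19, i.e. β+…+β^5 ≥ 1/9.
At β = 3/4: β+…+β^5 = 2.2881 ≥ 0.1111.
So cooperation is sustainable.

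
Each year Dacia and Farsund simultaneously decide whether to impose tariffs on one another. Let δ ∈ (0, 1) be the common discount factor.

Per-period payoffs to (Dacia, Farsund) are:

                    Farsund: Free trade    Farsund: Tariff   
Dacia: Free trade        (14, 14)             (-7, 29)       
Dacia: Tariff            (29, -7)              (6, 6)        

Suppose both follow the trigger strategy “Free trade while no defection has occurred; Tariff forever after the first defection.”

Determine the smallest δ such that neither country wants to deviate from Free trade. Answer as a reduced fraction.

14/(1−δ) ≥ 29 + 6δ/(1−δ)
14 ≥ 29 − 23δ
δ ≥ 15/23.

15/23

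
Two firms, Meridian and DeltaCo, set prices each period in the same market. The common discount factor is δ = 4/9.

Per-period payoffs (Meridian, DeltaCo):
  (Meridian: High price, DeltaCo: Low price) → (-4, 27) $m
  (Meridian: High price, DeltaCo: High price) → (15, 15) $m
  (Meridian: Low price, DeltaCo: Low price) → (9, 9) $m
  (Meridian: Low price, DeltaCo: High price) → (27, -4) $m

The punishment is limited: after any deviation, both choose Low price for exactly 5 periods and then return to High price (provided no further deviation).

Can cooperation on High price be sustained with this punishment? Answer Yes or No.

No

A one-shot deviation gives 27 now, then 9 for 5 periods, then back to 15.
Gain from deviating: (27−15) today; loss: (15−9) in each of the next 5 periods.
No-deviation condition: (15−9)(δ+…+δ^5) ≥ 27−15, i.e. δ+…+δ^5 ≥ 2.
At δ = 4/9: δ+…+δ^5 = 0.7861 < 2.0000.
So cooperation is not sustainable.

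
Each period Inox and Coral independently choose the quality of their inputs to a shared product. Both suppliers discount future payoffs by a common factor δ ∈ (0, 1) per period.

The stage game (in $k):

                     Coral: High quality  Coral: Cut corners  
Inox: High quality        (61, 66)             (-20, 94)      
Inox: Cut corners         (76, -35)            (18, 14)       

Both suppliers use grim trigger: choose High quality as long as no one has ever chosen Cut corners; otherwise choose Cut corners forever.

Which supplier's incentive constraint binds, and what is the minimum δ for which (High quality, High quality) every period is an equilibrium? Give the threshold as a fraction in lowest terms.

Coral; δ ≥ 7/20

Inox: cooperation gives 61 each period; deviation gives 76 once then 18 forever.
  61/(1−δ) ≥ 76 + 18δ/(1−δ) ⇒ δ ≥ 15/58.
Coral: cooperation gives 66 each period; deviation gives 94 once then 14 forever.
  δ ≥ 28/80 = 7/20.
Both must hold, so the binding constraint is Coral's: δ ≥ 7/20.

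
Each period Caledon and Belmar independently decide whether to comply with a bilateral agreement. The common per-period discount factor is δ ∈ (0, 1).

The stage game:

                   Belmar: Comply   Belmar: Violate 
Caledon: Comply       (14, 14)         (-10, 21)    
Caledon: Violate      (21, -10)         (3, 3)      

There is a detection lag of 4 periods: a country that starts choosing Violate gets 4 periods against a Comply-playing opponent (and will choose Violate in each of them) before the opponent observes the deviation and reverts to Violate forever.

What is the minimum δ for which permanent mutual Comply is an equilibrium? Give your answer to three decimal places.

Deviating for the 4 undetected periods gains 21−14 = 7 per period over cooperation, then loses 14−3 = 11 per period forever once punishment starts.
Gain: 7(1 + δ + … + δ^3); loss: 11·δ^4/(1−δ).
No profitable deviation ⇔ 7(1−δ^4) ≤ 11·δ^4, i.e. δ^4 ≥ 7/(7+11) = 7/18.
Hence δ ≥ (7/18)^(1/4) ≈ 0.790.

0.790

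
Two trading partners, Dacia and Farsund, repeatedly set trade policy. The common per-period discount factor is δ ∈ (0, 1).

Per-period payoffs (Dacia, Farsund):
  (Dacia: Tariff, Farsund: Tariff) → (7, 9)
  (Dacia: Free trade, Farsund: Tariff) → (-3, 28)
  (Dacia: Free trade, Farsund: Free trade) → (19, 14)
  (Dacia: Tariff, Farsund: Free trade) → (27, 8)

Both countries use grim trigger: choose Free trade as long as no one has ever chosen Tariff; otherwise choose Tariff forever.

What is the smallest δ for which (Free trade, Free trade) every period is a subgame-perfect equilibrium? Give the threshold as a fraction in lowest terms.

Dacia's threshold: (27−19)/(27−7) = 2/5.
Farsund's threshold: (28−14)/(28−9) = 14/19.
2/5 < 14/19, so Farsund binds and δ* = 14/19.

14/19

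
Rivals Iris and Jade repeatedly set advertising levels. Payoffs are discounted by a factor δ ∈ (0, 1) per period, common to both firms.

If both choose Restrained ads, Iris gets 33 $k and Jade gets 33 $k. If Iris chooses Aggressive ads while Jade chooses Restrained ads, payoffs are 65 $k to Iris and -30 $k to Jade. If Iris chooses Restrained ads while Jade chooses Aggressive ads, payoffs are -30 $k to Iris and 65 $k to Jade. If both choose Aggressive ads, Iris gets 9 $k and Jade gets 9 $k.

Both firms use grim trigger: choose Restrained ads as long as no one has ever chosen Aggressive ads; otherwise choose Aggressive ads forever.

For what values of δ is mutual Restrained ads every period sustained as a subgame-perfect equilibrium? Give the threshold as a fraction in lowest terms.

33/(1−δ) ≥ 65 + 9δ/(1−δ)
33 ≥ 65 − 56δ
δ ≥ 32/56 = 4/7.

4/7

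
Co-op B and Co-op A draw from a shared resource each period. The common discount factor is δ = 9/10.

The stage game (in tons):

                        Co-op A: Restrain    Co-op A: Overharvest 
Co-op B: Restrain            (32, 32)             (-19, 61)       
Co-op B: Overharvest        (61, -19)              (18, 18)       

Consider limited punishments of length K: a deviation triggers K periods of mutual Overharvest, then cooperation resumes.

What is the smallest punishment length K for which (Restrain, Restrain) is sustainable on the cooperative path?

3

IC: δ(1−δ^K)/(1−δ) ≥ (61−32)/(32−18) = 29/14.
With δ = 9/10: need 1 − δ^K ≥ 29/14·(1−9/10)/(9/10), i.e. δ^K ≤ 0.7698.
Since (9/10)^2 = 0.8100 and (9/10)^3 = 0.7290, the smallest such K is 3.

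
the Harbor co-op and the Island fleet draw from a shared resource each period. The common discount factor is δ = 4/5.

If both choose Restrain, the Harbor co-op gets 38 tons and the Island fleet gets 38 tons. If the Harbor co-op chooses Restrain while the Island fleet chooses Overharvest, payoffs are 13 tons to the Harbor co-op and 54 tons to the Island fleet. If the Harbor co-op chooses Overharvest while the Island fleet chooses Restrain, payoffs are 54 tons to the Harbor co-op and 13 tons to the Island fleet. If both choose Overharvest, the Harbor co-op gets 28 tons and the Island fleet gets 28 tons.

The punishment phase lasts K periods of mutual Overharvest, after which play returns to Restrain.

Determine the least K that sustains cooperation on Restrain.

3

No profitable deviation requires (38−28)(δ+…+δ^K) ≥ 54−38, i.e. δ+…+δ^K ≥ 8/5 ≈ 1.6000.
With δ = 4/5, the partial sums are K=1: 0.8000, K=2: 1.4400, K=3: 1.9520.
K = 3 is the first length at which the sum reaches 1.6000.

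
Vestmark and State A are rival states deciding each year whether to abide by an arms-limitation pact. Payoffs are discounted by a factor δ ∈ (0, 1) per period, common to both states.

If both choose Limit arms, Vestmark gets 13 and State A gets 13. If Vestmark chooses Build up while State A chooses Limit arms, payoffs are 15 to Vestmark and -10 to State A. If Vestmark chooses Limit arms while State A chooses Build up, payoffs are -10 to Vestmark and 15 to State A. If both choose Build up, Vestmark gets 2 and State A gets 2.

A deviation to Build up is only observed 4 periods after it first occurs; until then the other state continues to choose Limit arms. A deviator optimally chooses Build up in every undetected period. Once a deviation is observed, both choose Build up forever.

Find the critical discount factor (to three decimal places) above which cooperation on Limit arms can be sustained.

0.626

Deviating for the 4 undetected periods gains 15−13 = 2 per period over cooperation, then loses 13−2 = 11 per period forever once punishment starts.
Gain: 2(1 + δ + … + δ^3); loss: 11·δ^4/(1−δ).
No profitable deviation ⇔ 2(1−δ^4) ≤ 11·δ^4, i.e. δ^4 ≥ 2/(2+11) = 2/13.
Hence δ ≥ (2/13)^(1/4) ≈ 0.626.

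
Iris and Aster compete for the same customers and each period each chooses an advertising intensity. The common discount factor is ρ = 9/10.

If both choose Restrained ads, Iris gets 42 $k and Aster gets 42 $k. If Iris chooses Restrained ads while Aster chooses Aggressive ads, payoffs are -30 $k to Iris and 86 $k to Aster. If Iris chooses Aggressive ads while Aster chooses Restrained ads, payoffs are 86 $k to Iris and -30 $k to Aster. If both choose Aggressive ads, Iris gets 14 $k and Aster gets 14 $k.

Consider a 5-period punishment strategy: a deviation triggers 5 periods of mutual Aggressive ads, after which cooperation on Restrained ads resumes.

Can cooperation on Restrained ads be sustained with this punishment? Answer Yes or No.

Yes

Comparing payoff streams over the 6 periods until play realigns: cooperate → 42(1+ρ+…+ρ^5); deviate → 86 + 14(ρ+…+ρ^5).
Cooperation is sustained iff (42−14)(ρ+…+ρ^5) ≥ 86−42.
ρ+…+ρ^5 = 9/10·(1−(9/10)^5)/(1−9/10) = 3.6856, and (86−42)/(42−14) = 1.5714.
3.6856 ≥ 1.5714, so cooperation is sustainable.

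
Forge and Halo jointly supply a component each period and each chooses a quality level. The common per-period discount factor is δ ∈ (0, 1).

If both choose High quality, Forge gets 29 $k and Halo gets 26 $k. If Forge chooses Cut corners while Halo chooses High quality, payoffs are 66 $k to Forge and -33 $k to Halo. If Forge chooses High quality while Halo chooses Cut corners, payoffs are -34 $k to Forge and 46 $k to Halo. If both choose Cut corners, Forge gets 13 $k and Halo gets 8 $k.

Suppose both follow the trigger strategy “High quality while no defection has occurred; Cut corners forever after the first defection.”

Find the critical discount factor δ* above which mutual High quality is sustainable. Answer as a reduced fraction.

Forge's threshold: (66−29)/(66−13) = 37/53.
Halo's threshold: (46−26)/(46−8) = 10/19.
37/53 > 10/19, so Forge binds and δ* = 37/53.

37/53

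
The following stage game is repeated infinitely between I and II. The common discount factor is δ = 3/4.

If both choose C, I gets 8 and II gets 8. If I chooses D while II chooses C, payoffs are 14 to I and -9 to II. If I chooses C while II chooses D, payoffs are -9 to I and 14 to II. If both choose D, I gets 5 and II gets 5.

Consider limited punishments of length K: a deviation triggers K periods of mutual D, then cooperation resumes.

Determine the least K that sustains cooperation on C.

4

Need Σ_{k=1}^{K} δ^k ≥ (14−8)/(8−5) = 2.0000 at δ = 3/4.
At K = 3 the sum is 1.7344 < 2.0000; at K = 4 it is 2.0508 ≥ 2.0000.
So the minimum punishment length is K = 4.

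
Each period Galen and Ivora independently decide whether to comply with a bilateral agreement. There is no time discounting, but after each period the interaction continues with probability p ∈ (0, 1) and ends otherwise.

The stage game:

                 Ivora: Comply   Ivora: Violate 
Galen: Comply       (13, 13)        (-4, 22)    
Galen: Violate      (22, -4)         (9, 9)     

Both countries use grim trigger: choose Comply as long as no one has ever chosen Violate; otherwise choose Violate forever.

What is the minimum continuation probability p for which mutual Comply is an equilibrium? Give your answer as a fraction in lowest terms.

Expected cooperation value is 13 + p·13 + p²·13 + … = 13/(1−p); deviation gives 22 + p·9/(1−p).
13 ≥ 22(1−p) + 9p ⇒ 13p ≥ 9 ⇒ p ≥ 9/13.

9/13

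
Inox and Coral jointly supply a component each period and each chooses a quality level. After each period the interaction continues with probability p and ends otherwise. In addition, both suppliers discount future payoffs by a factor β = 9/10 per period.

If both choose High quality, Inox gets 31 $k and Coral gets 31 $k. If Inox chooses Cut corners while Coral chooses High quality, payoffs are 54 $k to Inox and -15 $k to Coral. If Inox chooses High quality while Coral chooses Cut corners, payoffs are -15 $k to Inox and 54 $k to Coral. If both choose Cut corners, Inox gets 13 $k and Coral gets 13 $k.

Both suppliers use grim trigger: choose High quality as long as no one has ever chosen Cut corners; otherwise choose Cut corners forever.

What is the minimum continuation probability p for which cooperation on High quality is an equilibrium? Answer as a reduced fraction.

230/369

With continuation probability p and discount β, the effective per-period discount factor is βp.
Grim-trigger IC: βp ≥ (54−31)/(54−13) = 23/41.
So p ≥ (23/41)/(9/10) = 230/369.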